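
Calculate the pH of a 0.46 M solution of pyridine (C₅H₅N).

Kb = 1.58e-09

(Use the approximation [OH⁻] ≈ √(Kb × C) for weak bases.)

[OH⁻] = √(Kb × C) = √(1.58e-09 × 0.46) = 2.6959e-05. pOH = 4.57, pH = 14 - pOH

pH = 9.43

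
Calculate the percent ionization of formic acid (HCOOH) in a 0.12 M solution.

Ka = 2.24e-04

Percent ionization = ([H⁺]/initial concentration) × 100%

Using Ka equilibrium: x² + Ka×x - Ka×C = 0. Solving: [H⁺] = 5.0738e-03. Percent = (5.0738e-03/0.12) × 100

Percent ionization = 4.23%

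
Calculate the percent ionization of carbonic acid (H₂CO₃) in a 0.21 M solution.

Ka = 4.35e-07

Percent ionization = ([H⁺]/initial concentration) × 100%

Using Ka equilibrium: x² + Ka×x - Ka×C = 0. Solving: [H⁺] = 3.0202e-04. Percent = (3.0202e-04/0.21) × 100

Percent ionization = 0.144%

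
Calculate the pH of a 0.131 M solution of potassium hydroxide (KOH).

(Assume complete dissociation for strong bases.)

[OH⁻] = 0.131 M for strong base. pOH = -log[OH⁻] = 0.88, pH = 14 - pOH

pH = 13.12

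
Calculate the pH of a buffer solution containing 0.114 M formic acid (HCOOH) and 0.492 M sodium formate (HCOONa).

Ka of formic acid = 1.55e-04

pKa = -log(1.55e-04) = 3.81. pH = pKa + log([A⁻]/[HA]) = 3.81 + log(0.492/0.114)

pH = 4.44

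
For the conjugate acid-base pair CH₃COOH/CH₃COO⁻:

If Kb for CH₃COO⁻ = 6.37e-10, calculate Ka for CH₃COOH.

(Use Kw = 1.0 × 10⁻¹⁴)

For a conjugate pair Ka × Kb = Kw, so Ka = Kw/Kb = 1.0 × 10⁻¹⁴ / 6.37e-10 = 1.57e-05.

K_a = 1.57e-05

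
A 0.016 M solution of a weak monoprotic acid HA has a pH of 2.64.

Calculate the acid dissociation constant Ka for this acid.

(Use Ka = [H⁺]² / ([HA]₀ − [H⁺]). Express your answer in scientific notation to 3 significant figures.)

[H⁺] = 10^(−pH) = 10^(−2.64) = 2.291e-03 M. For HA ⇌ H⁺ + A⁻, Ka = [H⁺][A⁻]/[HA] = [H⁺]² / ([HA]₀ − [H⁺]) = (2.291e-03)² / (0.016 − 2.291e-03) = 3.83e-04.

K_a = 3.83e-04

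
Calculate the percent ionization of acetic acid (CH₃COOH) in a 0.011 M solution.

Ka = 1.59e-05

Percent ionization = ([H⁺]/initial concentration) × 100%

Using Ka equilibrium: x² + Ka×x - Ka×C = 0. Solving: [H⁺] = 4.1034e-04. Percent = (4.1034e-04/0.011) × 100

Percent ionization = 3.73%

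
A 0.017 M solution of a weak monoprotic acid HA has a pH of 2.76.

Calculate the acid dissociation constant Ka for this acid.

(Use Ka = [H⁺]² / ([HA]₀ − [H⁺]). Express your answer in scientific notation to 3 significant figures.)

[H⁺] = 10^(−pH) = 10^(−2.76) = 1.738e-03 M. For HA ⇌ H⁺ + A⁻, Ka = [H⁺][A⁻]/[HA] = [H⁺]² / ([HA]₀ − [H⁺]) = (1.738e-03)² / (0.017 − 1.738e-03) = 1.98e-04.

K_a = 1.98e-04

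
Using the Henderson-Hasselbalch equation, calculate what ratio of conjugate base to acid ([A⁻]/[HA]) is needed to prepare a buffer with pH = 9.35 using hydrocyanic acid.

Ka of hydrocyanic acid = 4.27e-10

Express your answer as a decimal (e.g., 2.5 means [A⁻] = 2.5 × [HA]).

pKa = -log(4.27e-10) = 9.3696. pH = pKa + log([A⁻]/[HA]), so log([A⁻]/[HA]) = pH − pKa = 9.35 − 9.3696 = -0.0196. [A⁻]/[HA] = 10^(-0.0196) = 0.956

[A⁻]/[HA] = 0.956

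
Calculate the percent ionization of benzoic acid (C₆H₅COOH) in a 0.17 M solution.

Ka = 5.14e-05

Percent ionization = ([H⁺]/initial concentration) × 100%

Using Ka equilibrium: x² + Ka×x - Ka×C = 0. Solving: [H⁺] = 2.9304e-03. Percent = (2.9304e-03/0.17) × 100

Percent ionization = 1.72%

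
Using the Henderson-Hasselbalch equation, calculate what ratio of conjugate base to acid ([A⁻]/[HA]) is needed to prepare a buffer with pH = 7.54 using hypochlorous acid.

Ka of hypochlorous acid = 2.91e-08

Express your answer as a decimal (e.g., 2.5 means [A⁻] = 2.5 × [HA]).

pKa = -log(2.91e-08) = 7.5361. pH = pKa + log([A⁻]/[HA]), so log([A⁻]/[HA]) = pH − pKa = 7.54 − 7.5361 = 0.0039. [A⁻]/[HA] = 10^(0.0039) = 1.01

[A⁻]/[HA] = 1.01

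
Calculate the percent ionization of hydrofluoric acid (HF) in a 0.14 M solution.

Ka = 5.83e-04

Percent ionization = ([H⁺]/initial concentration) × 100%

Using Ka equilibrium: x² + Ka×x - Ka×C = 0. Solving: [H⁺] = 8.7476e-03. Percent = (8.7476e-03/0.14) × 100

Percent ionization = 6.25%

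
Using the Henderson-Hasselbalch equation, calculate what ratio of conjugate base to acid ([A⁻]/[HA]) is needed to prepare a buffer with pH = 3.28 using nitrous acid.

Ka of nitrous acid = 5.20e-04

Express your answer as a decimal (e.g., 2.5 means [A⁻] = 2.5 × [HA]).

pKa = -log(5.20e-04) = 3.2840. pH = pKa + log([A⁻]/[HA]), so log([A⁻]/[HA]) = pH − pKa = 3.28 − 3.2840 = -0.0040. [A⁻]/[HA] = 10^(-0.0040) = 0.991

[A⁻]/[HA] = 0.991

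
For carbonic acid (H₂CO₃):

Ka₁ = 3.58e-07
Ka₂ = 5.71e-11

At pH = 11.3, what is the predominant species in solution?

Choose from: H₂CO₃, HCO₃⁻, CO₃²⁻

pKa₁ = 6.45, pKa₂ = 10.24. For a polyprotic acid the predominant species crosses at each pKa: below pKa_n the protonated form dominates, above it the deprotonated form does. At pH = 11.3, the predominant species is CO₃²⁻.

CO₃²⁻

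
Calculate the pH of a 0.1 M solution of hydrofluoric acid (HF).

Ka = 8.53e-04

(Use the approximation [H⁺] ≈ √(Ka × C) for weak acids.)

[H⁺] = √(Ka × C) = √(8.53e-04 × 0.1) = 9.2358e-03. pH = -log(9.2358e-03)

pH = 2.03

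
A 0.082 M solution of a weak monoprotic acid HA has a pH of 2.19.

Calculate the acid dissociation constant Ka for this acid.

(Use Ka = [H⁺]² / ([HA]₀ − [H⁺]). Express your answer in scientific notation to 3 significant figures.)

[H⁺] = 10^(−pH) = 10^(−2.19) = 6.457e-03 M. For HA ⇌ H⁺ + A⁻, Ka = [H⁺][A⁻]/[HA] = [H⁺]² / ([HA]₀ − [H⁺]) = (6.457e-03)² / (0.082 − 6.457e-03) = 5.52e-04.

K_a = 5.52e-04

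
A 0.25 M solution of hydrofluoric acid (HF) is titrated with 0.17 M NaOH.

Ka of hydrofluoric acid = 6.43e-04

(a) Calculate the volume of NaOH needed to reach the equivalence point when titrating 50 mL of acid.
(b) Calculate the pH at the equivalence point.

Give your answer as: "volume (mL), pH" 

moles acid = 0.25 × 50/1000 = 0.0125 mol; V_base = moles/0.17 × 1000 = 73.5 mL. At equivalence only the conjugate base is present: [A⁻] = 0.0125/0.124 = 1.0119e-01 M. Kb = Kw/Ka = 1.56e-11; [OH⁻] = √(Kb × [A⁻]) = 1.2545e-06; pOH = 5.90; pH = 14 - pOH = 8.10.

V = 73.5 mL, pH = 8.10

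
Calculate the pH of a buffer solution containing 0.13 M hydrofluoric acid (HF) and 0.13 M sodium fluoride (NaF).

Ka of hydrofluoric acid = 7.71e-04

pKa = -log(7.71e-04) = 3.11. pH = pKa + log([A⁻]/[HA]) = 3.11 + log(0.13/0.13)

pH = 3.11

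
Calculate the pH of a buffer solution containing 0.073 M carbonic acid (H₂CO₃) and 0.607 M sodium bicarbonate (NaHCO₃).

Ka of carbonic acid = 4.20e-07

pKa = -log(4.20e-07) = 6.38. pH = pKa + log([A⁻]/[HA]) = 6.38 + log(0.607/0.073)

pH = 7.30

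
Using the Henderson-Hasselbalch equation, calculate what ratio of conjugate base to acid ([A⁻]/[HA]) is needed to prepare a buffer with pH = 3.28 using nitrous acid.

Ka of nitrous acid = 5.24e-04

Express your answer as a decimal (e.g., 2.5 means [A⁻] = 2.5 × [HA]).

pKa = -log(5.24e-04) = 3.2807. pH = pKa + log([A⁻]/[HA]), so log([A⁻]/[HA]) = pH − pKa = 3.28 − 3.2807 = -0.0007. [A⁻]/[HA] = 10^(-0.0007) = 0.998

[A⁻]/[HA] = 0.998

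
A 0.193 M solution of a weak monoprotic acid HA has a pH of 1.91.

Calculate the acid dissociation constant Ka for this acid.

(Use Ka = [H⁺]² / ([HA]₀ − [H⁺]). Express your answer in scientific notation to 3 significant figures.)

[H⁺] = 10^(−pH) = 10^(−1.91) = 1.230e-02 M. For HA ⇌ H⁺ + A⁻, Ka = [H⁺][A⁻]/[HA] = [H⁺]² / ([HA]₀ − [H⁺]) = (1.230e-02)² / (0.193 − 1.230e-02) = 8.38e-04.

K_a = 8.38e-04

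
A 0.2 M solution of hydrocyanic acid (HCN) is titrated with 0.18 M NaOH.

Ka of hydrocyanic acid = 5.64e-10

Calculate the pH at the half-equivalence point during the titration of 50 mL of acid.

At half-equivalence [HA] = [A⁻], so Henderson-Hasselbalch gives pH = pKa = -log(5.64e-10) = 9.25.

pH = pKa = 9.25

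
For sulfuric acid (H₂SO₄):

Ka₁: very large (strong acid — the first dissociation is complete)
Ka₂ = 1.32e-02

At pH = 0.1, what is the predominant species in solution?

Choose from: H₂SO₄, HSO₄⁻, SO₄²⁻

The first dissociation is complete, so H₂SO₄ itself is never the predominant species in water; pKa₂ = -log(1.32e-02) = 1.88. For a polyprotic acid the predominant species crosses at each pKa: below pKa_n the protonated form dominates, above it the deprotonated form does. At pH = 0.1, the predominant species is HSO₄⁻.

HSO₄⁻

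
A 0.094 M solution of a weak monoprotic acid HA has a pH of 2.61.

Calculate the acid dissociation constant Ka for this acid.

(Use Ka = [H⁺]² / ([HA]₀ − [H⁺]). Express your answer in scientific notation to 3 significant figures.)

[H⁺] = 10^(−pH) = 10^(−2.61) = 2.455e-03 M. For HA ⇌ H⁺ + A⁻, Ka = [H⁺][A⁻]/[HA] = [H⁺]² / ([HA]₀ − [H⁺]) = (2.455e-03)² / (0.094 − 2.455e-03) = 6.58e-05.

K_a = 6.58e-05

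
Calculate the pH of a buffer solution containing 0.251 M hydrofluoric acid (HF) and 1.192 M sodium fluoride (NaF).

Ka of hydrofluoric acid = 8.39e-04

pKa = -log(8.39e-04) = 3.08. pH = pKa + log([A⁻]/[HA]) = 3.08 + log(1.192/0.251)

pH = 3.75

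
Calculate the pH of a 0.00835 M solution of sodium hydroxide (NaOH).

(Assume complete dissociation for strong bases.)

[OH⁻] = 0.00835 M for strong base. pOH = -log[OH⁻] = 2.08, pH = 14 - pOH

pH = 11.92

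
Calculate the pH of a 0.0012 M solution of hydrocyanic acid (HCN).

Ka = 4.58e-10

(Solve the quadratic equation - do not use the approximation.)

x² + Ka×x - Ka×C = 0. Using quadratic formula: [H⁺] = 7.4112e-07

pH = 6.13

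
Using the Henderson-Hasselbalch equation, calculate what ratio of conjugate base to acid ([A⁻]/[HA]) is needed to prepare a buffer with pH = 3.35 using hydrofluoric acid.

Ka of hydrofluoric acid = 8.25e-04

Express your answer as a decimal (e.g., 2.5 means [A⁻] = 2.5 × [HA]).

pKa = -log(8.25e-04) = 3.0835. pH = pKa + log([A⁻]/[HA]), so log([A⁻]/[HA]) = pH − pKa = 3.35 − 3.0835 = 0.2665. [A⁻]/[HA] = 10^(0.2665) = 1.85

[A⁻]/[HA] = 1.85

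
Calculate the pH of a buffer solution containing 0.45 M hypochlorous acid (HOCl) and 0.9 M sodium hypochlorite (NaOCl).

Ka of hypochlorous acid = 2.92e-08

pKa = -log(2.92e-08) = 7.53. pH = pKa + log([A⁻]/[HA]) = 7.53 + log(0.9/0.45)

pH = 7.84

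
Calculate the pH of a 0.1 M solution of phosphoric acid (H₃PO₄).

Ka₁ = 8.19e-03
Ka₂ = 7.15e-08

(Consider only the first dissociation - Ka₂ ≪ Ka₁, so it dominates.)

First dissociation dominates. From Ka₁ = [H⁺][HA⁻]/[H₂A], x² + Ka₁·x − Ka₁·C = 0 with C = 0.1 M and Ka₁ = 8.19e-03. Solving: [H⁺] = (−Ka₁ + √(Ka₁² + 4·Ka₁·C)) / 2 = 2.4815e-02 M. pH = -log(2.4815e-02) = 1.61.

pH = 1.61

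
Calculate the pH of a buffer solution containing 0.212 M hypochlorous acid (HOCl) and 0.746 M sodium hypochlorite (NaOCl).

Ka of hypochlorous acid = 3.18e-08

pKa = -log(3.18e-08) = 7.50. pH = pKa + log([A⁻]/[HA]) = 7.50 + log(0.746/0.212)

pH = 8.04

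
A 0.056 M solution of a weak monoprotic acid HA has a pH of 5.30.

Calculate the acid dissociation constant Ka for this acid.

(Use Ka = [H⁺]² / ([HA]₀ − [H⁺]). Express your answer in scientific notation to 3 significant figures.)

[H⁺] = 10^(−pH) = 10^(−5.30) = 5.012e-06 M. For HA ⇌ H⁺ + A⁻, Ka = [H⁺][A⁻]/[HA] = [H⁺]² / ([HA]₀ − [H⁺]) = (5.012e-06)² / (0.056 − 5.012e-06) = 4.49e-10.

K_a = 4.49e-10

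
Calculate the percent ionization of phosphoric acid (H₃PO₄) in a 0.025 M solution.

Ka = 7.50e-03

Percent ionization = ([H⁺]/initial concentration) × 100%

Using Ka equilibrium: x² + Ka×x - Ka×C = 0. Solving: [H⁺] = 1.0447e-02. Percent = (1.0447e-02/0.025) × 100

Percent ionization = 41.8%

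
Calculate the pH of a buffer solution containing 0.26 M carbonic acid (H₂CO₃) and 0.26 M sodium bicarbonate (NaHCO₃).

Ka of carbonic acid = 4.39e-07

pKa = -log(4.39e-07) = 6.36. pH = pKa + log([A⁻]/[HA]) = 6.36 + log(0.26/0.26)

pH = 6.36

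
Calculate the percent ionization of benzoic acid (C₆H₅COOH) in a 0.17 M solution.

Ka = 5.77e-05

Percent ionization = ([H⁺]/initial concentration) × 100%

Using Ka equilibrium: x² + Ka×x - Ka×C = 0. Solving: [H⁺] = 3.1032e-03. Percent = (3.1032e-03/0.17) × 100

Percent ionization = 1.83%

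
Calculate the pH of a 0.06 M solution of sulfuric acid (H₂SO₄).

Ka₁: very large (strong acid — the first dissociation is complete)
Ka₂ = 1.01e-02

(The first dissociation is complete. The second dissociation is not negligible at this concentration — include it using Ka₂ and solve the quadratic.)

First dissociation is complete: [H⁺]₀ = [HSO₄⁻]₀ = C = 0.06 M. Second dissociation HSO₄⁻ ⇌ H⁺ + SO₄²⁻: let x = [SO₄²⁻]. Ka₂ = (C + x)·x / (C − x) = 1.01e-02 → x² + (C + Ka₂)·x − Ka₂·C = 0 → x² + 0.07010·x − 6.060e-04 = 0. x = (−0.07010 + √(0.07010² + 4 × 6.060e-04)) / 2 = 7.7811e-03 M. [H⁺] = C + x = 0.06 + 7.7811e-03 = 6.7781e-02 M. pH = -log(6.7781e-02) = 1.17.

pH = 1.17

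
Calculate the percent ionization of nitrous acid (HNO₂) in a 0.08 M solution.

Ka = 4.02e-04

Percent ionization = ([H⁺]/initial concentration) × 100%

Using Ka equilibrium: x² + Ka×x - Ka×C = 0. Solving: [H⁺] = 5.4735e-03. Percent = (5.4735e-03/0.08) × 100

Percent ionization = 6.84%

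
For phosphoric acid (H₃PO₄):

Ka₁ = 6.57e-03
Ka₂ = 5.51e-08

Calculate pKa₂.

pKa₂ = -log(Ka₂) = -log(5.51e-08) = 7.26.

pK_{a2} = 7.26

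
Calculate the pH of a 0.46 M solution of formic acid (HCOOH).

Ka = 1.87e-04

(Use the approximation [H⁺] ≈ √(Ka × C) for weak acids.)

[H⁺] = √(Ka × C) = √(1.87e-04 × 0.46) = 9.2747e-03. pH = -log(9.2747e-03)

pH = 2.03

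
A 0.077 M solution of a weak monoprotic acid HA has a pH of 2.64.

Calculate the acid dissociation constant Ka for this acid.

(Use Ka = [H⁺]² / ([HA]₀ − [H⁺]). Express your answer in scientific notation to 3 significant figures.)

[H⁺] = 10^(−pH) = 10^(−2.64) = 2.291e-03 M. For HA ⇌ H⁺ + A⁻, Ka = [H⁺][A⁻]/[HA] = [H⁺]² / ([HA]₀ − [H⁺]) = (2.291e-03)² / (0.077 − 2.291e-03) = 7.02e-05.

K_a = 7.02e-05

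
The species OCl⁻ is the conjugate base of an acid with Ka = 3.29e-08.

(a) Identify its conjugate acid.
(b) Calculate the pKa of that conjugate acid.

(a) The conjugate acid is formed by adding one H⁺ to OCl⁻, giving HOCl. (b) pKa = -log(Ka) = -log(3.29e-08) = 7.48.

Conjugate acid: HOCl; pK_a = 7.48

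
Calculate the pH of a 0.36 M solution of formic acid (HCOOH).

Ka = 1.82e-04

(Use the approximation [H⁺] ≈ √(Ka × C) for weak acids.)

[H⁺] = √(Ka × C) = √(1.82e-04 × 0.36) = 8.0944e-03. pH = -log(8.0944e-03)

pH = 2.09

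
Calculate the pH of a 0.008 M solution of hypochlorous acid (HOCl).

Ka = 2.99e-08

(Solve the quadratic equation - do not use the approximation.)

x² + Ka×x - Ka×C = 0. Using quadratic formula: [H⁺] = 1.5451e-05

pH = 4.81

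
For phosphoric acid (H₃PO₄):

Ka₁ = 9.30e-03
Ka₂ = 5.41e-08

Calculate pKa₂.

pKa₂ = -log(Ka₂) = -log(5.41e-08) = 7.27.

pK_{a2} = 7.27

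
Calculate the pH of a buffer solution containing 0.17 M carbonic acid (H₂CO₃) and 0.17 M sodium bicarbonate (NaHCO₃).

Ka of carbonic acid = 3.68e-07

pKa = -log(3.68e-07) = 6.43. pH = pKa + log([A⁻]/[HA]) = 6.43 + log(0.17/0.17)

pH = 6.43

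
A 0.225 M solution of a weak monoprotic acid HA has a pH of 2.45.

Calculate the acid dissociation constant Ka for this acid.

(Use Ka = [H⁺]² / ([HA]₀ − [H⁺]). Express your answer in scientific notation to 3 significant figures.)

[H⁺] = 10^(−pH) = 10^(−2.45) = 3.548e-03 M. For HA ⇌ H⁺ + A⁻, Ka = [H⁺][A⁻]/[HA] = [H⁺]² / ([HA]₀ − [H⁺]) = (3.548e-03)² / (0.225 − 3.548e-03) = 5.68e-05.

K_a = 5.68e-05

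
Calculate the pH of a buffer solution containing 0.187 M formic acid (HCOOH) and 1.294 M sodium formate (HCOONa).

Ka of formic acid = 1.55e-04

pKa = -log(1.55e-04) = 3.81. pH = pKa + log([A⁻]/[HA]) = 3.81 + log(1.294/0.187)

pH = 4.65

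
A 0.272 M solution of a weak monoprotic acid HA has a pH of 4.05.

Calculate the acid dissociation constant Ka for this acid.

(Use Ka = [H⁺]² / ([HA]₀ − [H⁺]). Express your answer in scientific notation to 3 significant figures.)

[H⁺] = 10^(−pH) = 10^(−4.05) = 8.913e-05 M. For HA ⇌ H⁺ + A⁻, Ka = [H⁺][A⁻]/[HA] = [H⁺]² / ([HA]₀ − [H⁺]) = (8.913e-05)² / (0.272 − 8.913e-05) = 2.92e-08.

K_a = 2.92e-08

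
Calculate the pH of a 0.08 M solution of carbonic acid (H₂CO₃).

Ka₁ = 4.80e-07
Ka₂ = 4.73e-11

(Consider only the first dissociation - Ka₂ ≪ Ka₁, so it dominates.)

First dissociation dominates. From Ka₁ = [H⁺][HA⁻]/[H₂A], x² + Ka₁·x − Ka₁·C = 0 with C = 0.08 M and Ka₁ = 4.80e-07. Solving: [H⁺] = (−Ka₁ + √(Ka₁² + 4·Ka₁·C)) / 2 = 1.9572e-04 M. pH = -log(1.9572e-04) = 3.71.

pH = 3.71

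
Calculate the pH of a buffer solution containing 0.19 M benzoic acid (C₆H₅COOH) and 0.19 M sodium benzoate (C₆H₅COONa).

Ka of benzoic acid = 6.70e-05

pKa = -log(6.70e-05) = 4.17. pH = pKa + log([A⁻]/[HA]) = 4.17 + log(0.19/0.19)

pH = 4.17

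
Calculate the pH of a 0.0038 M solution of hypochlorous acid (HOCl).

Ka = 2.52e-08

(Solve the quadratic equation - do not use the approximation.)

x² + Ka×x - Ka×C = 0. Using quadratic formula: [H⁺] = 9.7731e-06

pH = 5.01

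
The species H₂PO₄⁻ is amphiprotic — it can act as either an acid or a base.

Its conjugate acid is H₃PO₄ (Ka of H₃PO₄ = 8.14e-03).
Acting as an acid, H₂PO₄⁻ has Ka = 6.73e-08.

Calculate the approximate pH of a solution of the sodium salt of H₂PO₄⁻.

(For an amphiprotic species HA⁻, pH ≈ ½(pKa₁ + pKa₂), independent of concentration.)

pKa₁ = -log(8.14e-03) = 2.09; pKa₂ = -log(6.73e-08) = 7.17. For an amphiprotic species, pH ≈ ½(pKa₁ + pKa₂) = ½(2.09 + 7.17) = 4.63.

pH = 4.63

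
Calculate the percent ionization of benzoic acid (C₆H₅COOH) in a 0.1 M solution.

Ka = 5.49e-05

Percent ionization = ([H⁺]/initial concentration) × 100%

Using Ka equilibrium: x² + Ka×x - Ka×C = 0. Solving: [H⁺] = 2.3158e-03. Percent = (2.3158e-03/0.1) × 100

Percent ionization = 2.32%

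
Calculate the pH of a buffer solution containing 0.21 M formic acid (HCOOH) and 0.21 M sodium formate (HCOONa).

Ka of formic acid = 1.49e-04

pKa = -log(1.49e-04) = 3.83. pH = pKa + log([A⁻]/[HA]) = 3.83 + log(0.21/0.21)

pH = 3.83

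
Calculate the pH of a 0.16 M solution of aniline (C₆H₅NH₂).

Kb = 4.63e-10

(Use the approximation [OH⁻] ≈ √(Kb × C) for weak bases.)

[OH⁻] = √(Kb × C) = √(4.63e-10 × 0.16) = 8.6070e-06. pOH = 5.07, pH = 14 - pOH

pH = 8.93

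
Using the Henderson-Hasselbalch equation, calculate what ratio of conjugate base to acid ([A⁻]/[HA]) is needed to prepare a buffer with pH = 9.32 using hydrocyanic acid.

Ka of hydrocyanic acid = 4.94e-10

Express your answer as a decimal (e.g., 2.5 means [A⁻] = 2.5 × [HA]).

pKa = -log(4.94e-10) = 9.3063. pH = pKa + log([A⁻]/[HA]), so log([A⁻]/[HA]) = pH − pKa = 9.32 − 9.3063 = 0.0137. [A⁻]/[HA] = 10^(0.0137) = 1.03

[A⁻]/[HA] = 1.03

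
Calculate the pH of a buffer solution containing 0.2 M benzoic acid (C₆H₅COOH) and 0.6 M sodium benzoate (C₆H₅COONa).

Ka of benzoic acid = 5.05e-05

pKa = -log(5.05e-05) = 4.30. pH = pKa + log([A⁻]/[HA]) = 4.30 + log(0.6/0.2)

pH = 4.77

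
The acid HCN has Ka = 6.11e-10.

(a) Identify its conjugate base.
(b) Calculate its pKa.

(a) The conjugate base is formed by removing one H⁺ from HCN, giving CN⁻. (b) pKa = -log(Ka) = -log(6.11e-10) = 9.21.

Conjugate base: CN⁻; pK_a = 9.21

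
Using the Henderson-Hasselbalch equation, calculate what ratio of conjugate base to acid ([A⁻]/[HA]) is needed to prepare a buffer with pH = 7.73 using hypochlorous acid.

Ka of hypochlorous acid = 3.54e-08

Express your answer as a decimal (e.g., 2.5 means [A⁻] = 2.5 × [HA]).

pKa = -log(3.54e-08) = 7.4510. pH = pKa + log([A⁻]/[HA]), so log([A⁻]/[HA]) = pH − pKa = 7.73 − 7.4510 = 0.2790. [A⁻]/[HA] = 10^(0.2790) = 1.90

[A⁻]/[HA] = 1.90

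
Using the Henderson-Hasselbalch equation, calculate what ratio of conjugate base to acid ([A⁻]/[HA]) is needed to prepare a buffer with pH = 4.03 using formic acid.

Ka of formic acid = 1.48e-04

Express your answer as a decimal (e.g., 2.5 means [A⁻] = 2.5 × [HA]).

pKa = -log(1.48e-04) = 3.8297. pH = pKa + log([A⁻]/[HA]), so log([A⁻]/[HA]) = pH − pKa = 4.03 − 3.8297 = 0.2003. [A⁻]/[HA] = 10^(0.2003) = 1.59

[A⁻]/[HA] = 1.59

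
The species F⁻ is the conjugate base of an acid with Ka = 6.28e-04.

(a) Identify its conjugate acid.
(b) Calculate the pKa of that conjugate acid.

(a) The conjugate acid is formed by adding one H⁺ to F⁻, giving HF. (b) pKa = -log(Ka) = -log(6.28e-04) = 3.20.

Conjugate acid: HF; pK_a = 3.20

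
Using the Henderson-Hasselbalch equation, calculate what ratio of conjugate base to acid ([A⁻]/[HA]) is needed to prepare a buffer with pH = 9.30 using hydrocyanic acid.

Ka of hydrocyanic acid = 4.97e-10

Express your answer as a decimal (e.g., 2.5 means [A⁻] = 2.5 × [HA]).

pKa = -log(4.97e-10) = 9.3036. pH = pKa + log([A⁻]/[HA]), so log([A⁻]/[HA]) = pH − pKa = 9.30 − 9.3036 = -0.0036. [A⁻]/[HA] = 10^(-0.0036) = 0.992

[A⁻]/[HA] = 0.992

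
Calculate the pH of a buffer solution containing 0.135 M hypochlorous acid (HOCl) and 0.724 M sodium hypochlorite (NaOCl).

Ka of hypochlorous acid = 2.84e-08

pKa = -log(2.84e-08) = 7.55. pH = pKa + log([A⁻]/[HA]) = 7.55 + log(0.724/0.135)

pH = 8.28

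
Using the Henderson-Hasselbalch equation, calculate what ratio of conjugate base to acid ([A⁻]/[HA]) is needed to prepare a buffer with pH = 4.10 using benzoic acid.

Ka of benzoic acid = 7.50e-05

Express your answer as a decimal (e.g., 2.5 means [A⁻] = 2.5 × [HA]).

pKa = -log(7.50e-05) = 4.1249. pH = pKa + log([A⁻]/[HA]), so log([A⁻]/[HA]) = pH − pKa = 4.10 − 4.1249 = -0.0249. [A⁻]/[HA] = 10^(-0.0249) = 0.944

[A⁻]/[HA] = 0.944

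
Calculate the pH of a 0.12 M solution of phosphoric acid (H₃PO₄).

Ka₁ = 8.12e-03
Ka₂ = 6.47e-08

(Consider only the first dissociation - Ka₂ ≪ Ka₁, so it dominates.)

First dissociation dominates. From Ka₁ = [H⁺][HA⁻]/[H₂A], x² + Ka₁·x − Ka₁·C = 0 with C = 0.12 M and Ka₁ = 8.12e-03. Solving: [H⁺] = (−Ka₁ + √(Ka₁² + 4·Ka₁·C)) / 2 = 2.7418e-02 M. pH = -log(2.7418e-02) = 1.56.

pH = 1.56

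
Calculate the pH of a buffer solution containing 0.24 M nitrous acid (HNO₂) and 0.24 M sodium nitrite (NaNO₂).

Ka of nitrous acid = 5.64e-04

pKa = -log(5.64e-04) = 3.25. pH = pKa + log([A⁻]/[HA]) = 3.25 + log(0.24/0.24)

pH = 3.25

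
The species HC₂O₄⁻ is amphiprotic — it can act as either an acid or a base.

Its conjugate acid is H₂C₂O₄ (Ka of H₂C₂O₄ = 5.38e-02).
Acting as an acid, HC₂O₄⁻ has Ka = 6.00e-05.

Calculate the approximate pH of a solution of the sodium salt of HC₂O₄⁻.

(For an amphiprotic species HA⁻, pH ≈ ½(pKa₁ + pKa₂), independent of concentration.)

pKa₁ = -log(5.38e-02) = 1.27; pKa₂ = -log(6.00e-05) = 4.22. For an amphiprotic species, pH ≈ ½(pKa₁ + pKa₂) = ½(1.27 + 4.22) = 2.75.

pH = 2.75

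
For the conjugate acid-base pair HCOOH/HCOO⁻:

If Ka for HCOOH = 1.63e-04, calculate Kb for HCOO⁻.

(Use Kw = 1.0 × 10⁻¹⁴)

For a conjugate pair Ka × Kb = Kw, so Kb = Kw/Ka = 1.0 × 10⁻¹⁴ / 1.63e-04 = 6.13e-11.

K_b = 6.13e-11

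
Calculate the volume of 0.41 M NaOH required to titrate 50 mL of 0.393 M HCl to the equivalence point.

At equivalence: moles acid = moles base. moles HCl = 0.393 × 50/1000 = 0.01965 mol. V_base = moles / 0.41 × 1000 = 47.9 mL.

V_{base} = 47.9 mL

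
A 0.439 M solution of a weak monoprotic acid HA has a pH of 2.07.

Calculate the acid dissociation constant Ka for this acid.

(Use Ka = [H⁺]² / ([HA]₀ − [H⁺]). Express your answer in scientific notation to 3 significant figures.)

[H⁺] = 10^(−pH) = 10^(−2.07) = 8.511e-03 M. For HA ⇌ H⁺ + A⁻, Ka = [H⁺][A⁻]/[HA] = [H⁺]² / ([HA]₀ − [H⁺]) = (8.511e-03)² / (0.439 − 8.511e-03) = 1.68e-04.

K_a = 1.68e-04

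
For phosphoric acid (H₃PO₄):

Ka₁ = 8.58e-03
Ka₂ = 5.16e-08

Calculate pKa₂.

pKa₂ = -log(Ka₂) = -log(5.16e-08) = 7.29.

pK_{a2} = 7.29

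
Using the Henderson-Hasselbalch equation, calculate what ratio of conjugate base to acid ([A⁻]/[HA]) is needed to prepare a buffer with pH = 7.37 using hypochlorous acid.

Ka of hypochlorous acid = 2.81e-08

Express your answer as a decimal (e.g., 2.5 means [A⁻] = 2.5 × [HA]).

pKa = -log(2.81e-08) = 7.5513. pH = pKa + log([A⁻]/[HA]), so log([A⁻]/[HA]) = pH − pKa = 7.37 − 7.5513 = -0.1813. [A⁻]/[HA] = 10^(-0.1813) = 0.659

[A⁻]/[HA] = 0.659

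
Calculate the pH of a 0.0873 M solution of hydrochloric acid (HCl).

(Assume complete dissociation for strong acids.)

[H⁺] = 0.0873 M for strong acid. pH = -log[H⁺] = -log(0.0873)

pH = 1.06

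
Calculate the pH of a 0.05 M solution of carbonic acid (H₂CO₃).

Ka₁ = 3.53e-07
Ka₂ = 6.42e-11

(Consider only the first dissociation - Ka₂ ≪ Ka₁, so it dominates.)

First dissociation dominates. From Ka₁ = [H⁺][HA⁻]/[H₂A], x² + Ka₁·x − Ka₁·C = 0 with C = 0.05 M and Ka₁ = 3.53e-07. Solving: [H⁺] = (−Ka₁ + √(Ka₁² + 4·Ka₁·C)) / 2 = 1.3268e-04 M. pH = -log(1.3268e-04) = 3.88.

pH = 3.88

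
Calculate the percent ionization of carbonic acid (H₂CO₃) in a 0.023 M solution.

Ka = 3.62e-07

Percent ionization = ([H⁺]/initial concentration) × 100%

Using Ka equilibrium: x² + Ka×x - Ka×C = 0. Solving: [H⁺] = 9.1066e-05. Percent = (9.1066e-05/0.023) × 100

Percent ionization = 0.396%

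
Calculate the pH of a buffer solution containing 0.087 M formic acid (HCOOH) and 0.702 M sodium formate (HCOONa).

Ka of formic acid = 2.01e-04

pKa = -log(2.01e-04) = 3.70. pH = pKa + log([A⁻]/[HA]) = 3.70 + log(0.702/0.087)

pH = 4.60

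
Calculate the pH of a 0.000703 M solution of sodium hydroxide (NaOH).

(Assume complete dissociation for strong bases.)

[OH⁻] = 0.000703 M for strong base. pOH = -log[OH⁻] = 3.15, pH = 14 - pOH

pH = 10.85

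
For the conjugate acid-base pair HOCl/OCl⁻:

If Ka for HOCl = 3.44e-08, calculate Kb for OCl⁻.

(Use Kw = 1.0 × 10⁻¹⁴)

For a conjugate pair Ka × Kb = Kw, so Kb = Kw/Ka = 1.0 × 10⁻¹⁴ / 3.44e-08 = 2.91e-07.

K_b = 2.91e-07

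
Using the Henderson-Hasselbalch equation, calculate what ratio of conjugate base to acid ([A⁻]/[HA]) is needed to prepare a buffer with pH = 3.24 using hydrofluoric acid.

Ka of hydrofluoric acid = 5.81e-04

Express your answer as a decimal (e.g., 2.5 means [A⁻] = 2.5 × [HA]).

pKa = -log(5.81e-04) = 3.2358. pH = pKa + log([A⁻]/[HA]), so log([A⁻]/[HA]) = pH − pKa = 3.24 − 3.2358 = 0.0042. [A⁻]/[HA] = 10^(0.0042) = 1.01

[A⁻]/[HA] = 1.01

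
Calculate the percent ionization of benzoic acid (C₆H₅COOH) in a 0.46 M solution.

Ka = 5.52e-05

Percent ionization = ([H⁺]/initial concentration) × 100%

Using Ka equilibrium: x² + Ka×x - Ka×C = 0. Solving: [H⁺] = 5.0115e-03. Percent = (5.0115e-03/0.46) × 100

Percent ionization = 1.09%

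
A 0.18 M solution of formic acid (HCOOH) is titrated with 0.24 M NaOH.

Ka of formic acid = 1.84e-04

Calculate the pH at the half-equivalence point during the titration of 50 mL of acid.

At half-equivalence [HA] = [A⁻], so Henderson-Hasselbalch gives pH = pKa = -log(1.84e-04) = 3.74.

pH = pKa = 3.74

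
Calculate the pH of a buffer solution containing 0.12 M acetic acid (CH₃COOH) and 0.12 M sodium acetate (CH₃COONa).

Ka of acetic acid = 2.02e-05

pKa = -log(2.02e-05) = 4.69. pH = pKa + log([A⁻]/[HA]) = 4.69 + log(0.12/0.12)

pH = 4.69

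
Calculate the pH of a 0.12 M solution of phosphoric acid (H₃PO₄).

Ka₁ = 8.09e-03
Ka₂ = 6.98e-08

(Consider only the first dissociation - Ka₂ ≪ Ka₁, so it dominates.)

First dissociation dominates. From Ka₁ = [H⁺][HA⁻]/[H₂A], x² + Ka₁·x − Ka₁·C = 0 with C = 0.12 M and Ka₁ = 8.09e-03. Solving: [H⁺] = (−Ka₁ + √(Ka₁² + 4·Ka₁·C)) / 2 = 2.7374e-02 M. pH = -log(2.7374e-02) = 1.56.

pH = 1.56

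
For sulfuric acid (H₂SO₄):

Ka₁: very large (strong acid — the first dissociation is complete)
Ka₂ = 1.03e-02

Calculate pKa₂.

pKa₂ = -log(Ka₂) = -log(1.03e-02) = 1.99.

pK_{a2} = 1.99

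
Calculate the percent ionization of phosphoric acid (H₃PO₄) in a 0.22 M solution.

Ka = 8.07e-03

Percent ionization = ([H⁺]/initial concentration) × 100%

Using Ka equilibrium: x² + Ka×x - Ka×C = 0. Solving: [H⁺] = 3.8293e-02. Percent = (3.8293e-02/0.22) × 100

Percent ionization = 17.4%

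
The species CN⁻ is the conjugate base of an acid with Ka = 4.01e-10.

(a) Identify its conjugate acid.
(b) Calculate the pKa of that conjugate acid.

(a) The conjugate acid is formed by adding one H⁺ to CN⁻, giving HCN. (b) pKa = -log(Ka) = -log(4.01e-10) = 9.40.

Conjugate acid: HCN; pK_a = 9.40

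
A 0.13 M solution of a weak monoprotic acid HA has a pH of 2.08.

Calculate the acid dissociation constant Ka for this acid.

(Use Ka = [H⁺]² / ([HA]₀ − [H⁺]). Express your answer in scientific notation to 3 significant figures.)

[H⁺] = 10^(−pH) = 10^(−2.08) = 8.318e-03 M. For HA ⇌ H⁺ + A⁻, Ka = [H⁺][A⁻]/[HA] = [H⁺]² / ([HA]₀ − [H⁺]) = (8.318e-03)² / (0.13 − 8.318e-03) = 5.69e-04.

K_a = 5.69e-04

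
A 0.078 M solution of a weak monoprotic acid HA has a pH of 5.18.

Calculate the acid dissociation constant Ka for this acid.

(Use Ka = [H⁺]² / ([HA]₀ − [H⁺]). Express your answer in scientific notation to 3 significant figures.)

[H⁺] = 10^(−pH) = 10^(−5.18) = 6.607e-06 M. For HA ⇌ H⁺ + A⁻, Ka = [H⁺][A⁻]/[HA] = [H⁺]² / ([HA]₀ − [H⁺]) = (6.607e-06)² / (0.078 − 6.607e-06) = 5.60e-10.

K_a = 5.60e-10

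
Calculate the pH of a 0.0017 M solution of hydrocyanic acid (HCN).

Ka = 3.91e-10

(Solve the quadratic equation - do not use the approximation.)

x² + Ka×x - Ka×C = 0. Using quadratic formula: [H⁺] = 8.1510e-07

pH = 6.09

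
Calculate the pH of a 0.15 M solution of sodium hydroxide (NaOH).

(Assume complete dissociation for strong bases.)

[OH⁻] = 0.15 M for strong base. pOH = -log[OH⁻] = 0.82, pH = 14 - pOH

pH = 13.18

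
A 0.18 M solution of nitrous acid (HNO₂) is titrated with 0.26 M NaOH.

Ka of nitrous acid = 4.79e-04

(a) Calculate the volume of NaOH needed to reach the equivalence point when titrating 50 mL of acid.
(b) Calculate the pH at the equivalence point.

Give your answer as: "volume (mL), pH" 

moles acid = 0.18 × 50/1000 = 0.009 mol; V_base = moles/0.26 × 1000 = 34.6 mL. At equivalence only the conjugate base is present: [A⁻] = 0.009/0.085 = 1.0636e-01 M. Kb = Kw/Ka = 2.09e-11; [OH⁻] = √(Kb × [A⁻]) = 1.4901e-06; pOH = 5.83; pH = 14 - pOH = 8.17.

V = 34.6 mL, pH = 8.17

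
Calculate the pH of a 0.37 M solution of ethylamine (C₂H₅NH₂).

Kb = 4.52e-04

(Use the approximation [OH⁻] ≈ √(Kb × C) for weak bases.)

[OH⁻] = √(Kb × C) = √(4.52e-04 × 0.37) = 1.2932e-02. pOH = 1.89, pH = 14 - pOH

pH = 12.11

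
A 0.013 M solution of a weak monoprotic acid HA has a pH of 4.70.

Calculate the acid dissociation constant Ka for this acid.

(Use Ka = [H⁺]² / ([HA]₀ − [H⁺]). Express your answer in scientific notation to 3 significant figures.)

[H⁺] = 10^(−pH) = 10^(−4.70) = 1.995e-05 M. For HA ⇌ H⁺ + A⁻, Ka = [H⁺][A⁻]/[HA] = [H⁺]² / ([HA]₀ − [H⁺]) = (1.995e-05)² / (0.013 − 1.995e-05) = 3.07e-08.

K_a = 3.07e-08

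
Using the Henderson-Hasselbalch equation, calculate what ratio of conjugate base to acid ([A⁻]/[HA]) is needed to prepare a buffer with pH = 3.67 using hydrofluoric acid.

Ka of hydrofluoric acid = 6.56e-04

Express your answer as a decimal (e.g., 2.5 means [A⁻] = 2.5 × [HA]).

pKa = -log(6.56e-04) = 3.1831. pH = pKa + log([A⁻]/[HA]), so log([A⁻]/[HA]) = pH − pKa = 3.67 − 3.1831 = 0.4869. [A⁻]/[HA] = 10^(0.4869) = 3.07

[A⁻]/[HA] = 3.07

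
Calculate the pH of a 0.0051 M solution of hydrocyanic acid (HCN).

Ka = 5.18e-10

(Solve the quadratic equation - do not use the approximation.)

x² + Ka×x - Ka×C = 0. Using quadratic formula: [H⁺] = 1.6251e-06

pH = 5.79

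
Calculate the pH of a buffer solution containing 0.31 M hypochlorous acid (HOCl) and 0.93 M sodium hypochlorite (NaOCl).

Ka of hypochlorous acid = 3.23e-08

pKa = -log(3.23e-08) = 7.49. pH = pKa + log([A⁻]/[HA]) = 7.49 + log(0.93/0.31)

pH = 7.97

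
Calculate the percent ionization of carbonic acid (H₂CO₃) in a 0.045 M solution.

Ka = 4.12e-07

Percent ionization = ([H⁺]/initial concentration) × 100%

Using Ka equilibrium: x² + Ka×x - Ka×C = 0. Solving: [H⁺] = 1.3596e-04. Percent = (1.3596e-04/0.045) × 100

Percent ionization = 0.302%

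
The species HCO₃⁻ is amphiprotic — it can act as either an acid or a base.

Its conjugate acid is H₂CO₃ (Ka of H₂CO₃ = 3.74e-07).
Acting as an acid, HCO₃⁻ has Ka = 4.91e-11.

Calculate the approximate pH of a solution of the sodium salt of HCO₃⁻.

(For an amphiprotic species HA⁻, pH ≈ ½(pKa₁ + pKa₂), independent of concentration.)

pKa₁ = -log(3.74e-07) = 6.43; pKa₂ = -log(4.91e-11) = 10.31. For an amphiprotic species, pH ≈ ½(pKa₁ + pKa₂) = ½(6.43 + 10.31) = 8.37.

pH = 8.37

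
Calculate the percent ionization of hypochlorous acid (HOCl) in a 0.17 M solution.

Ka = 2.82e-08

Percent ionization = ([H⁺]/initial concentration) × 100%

Using Ka equilibrium: x² + Ka×x - Ka×C = 0. Solving: [H⁺] = 6.9225e-05. Percent = (6.9225e-05/0.17) × 100

Percent ionization = 0.0407%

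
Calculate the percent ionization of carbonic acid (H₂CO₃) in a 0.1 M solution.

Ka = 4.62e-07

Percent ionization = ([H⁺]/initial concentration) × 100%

Using Ka equilibrium: x² + Ka×x - Ka×C = 0. Solving: [H⁺] = 2.1471e-04. Percent = (2.1471e-04/0.1) × 100

Percent ionization = 0.215%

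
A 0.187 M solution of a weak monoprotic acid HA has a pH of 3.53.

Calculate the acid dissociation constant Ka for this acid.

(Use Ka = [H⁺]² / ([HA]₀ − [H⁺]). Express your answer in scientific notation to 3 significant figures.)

[H⁺] = 10^(−pH) = 10^(−3.53) = 2.951e-04 M. For HA ⇌ H⁺ + A⁻, Ka = [H⁺][A⁻]/[HA] = [H⁺]² / ([HA]₀ − [H⁺]) = (2.951e-04)² / (0.187 − 2.951e-04) = 4.66e-07.

K_a = 4.66e-07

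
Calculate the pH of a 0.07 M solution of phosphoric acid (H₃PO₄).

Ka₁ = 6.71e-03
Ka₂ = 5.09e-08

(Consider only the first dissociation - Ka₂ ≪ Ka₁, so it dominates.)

First dissociation dominates. From Ka₁ = [H⁺][HA⁻]/[H₂A], x² + Ka₁·x − Ka₁·C = 0 with C = 0.07 M and Ka₁ = 6.71e-03. Solving: [H⁺] = (−Ka₁ + √(Ka₁² + 4·Ka₁·C)) / 2 = 1.8576e-02 M. pH = -log(1.8576e-02) = 1.73.

pH = 1.73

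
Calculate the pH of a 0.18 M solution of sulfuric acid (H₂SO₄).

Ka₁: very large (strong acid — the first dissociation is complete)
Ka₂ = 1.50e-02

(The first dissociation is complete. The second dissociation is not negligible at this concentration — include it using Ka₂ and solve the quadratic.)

First dissociation is complete: [H⁺]₀ = [HSO₄⁻]₀ = C = 0.18 M. Second dissociation HSO₄⁻ ⇌ H⁺ + SO₄²⁻: let x = [SO₄²⁻]. Ka₂ = (C + x)·x / (C − x) = 1.50e-02 → x² + (C + Ka₂)·x − Ka₂·C = 0 → x² + 0.19500·x − 2.700e-03 = 0. x = (−0.19500 + √(0.19500² + 4 × 2.700e-03)) / 2 = 1.2982e-02 M. [H⁺] = C + x = 0.18 + 1.2982e-02 = 1.9298e-01 M. pH = -log(1.9298e-01) = 0.71.

pH = 0.71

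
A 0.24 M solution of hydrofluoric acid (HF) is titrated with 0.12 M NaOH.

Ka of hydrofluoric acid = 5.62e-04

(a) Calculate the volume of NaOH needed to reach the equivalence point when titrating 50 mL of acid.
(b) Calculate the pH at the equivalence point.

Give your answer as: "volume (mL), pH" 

moles acid = 0.24 × 50/1000 = 0.012 mol; V_base = moles/0.12 × 1000 = 100.0 mL. At equivalence only the conjugate base is present: [A⁻] = 0.012/0.150 = 8.0000e-02 M. Kb = Kw/Ka = 1.78e-11; [OH⁻] = √(Kb × [A⁻]) = 1.1931e-06; pOH = 5.92; pH = 14 - pOH = 8.08.

V = 100.0 mL, pH = 8.08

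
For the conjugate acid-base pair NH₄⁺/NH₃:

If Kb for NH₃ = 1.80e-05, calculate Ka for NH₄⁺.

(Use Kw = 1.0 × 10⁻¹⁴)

For a conjugate pair Ka × Kb = Kw, so Ka = Kw/Kb = 1.0 × 10⁻¹⁴ / 1.80e-05 = 5.56e-10.

K_a = 5.56e-10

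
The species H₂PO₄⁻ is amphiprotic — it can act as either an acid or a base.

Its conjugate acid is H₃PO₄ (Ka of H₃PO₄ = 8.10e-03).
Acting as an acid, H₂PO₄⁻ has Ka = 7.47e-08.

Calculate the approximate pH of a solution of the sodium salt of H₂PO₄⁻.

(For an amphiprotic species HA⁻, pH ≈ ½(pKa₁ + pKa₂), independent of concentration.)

pKa₁ = -log(8.10e-03) = 2.09; pKa₂ = -log(7.47e-08) = 7.13. For an amphiprotic species, pH ≈ ½(pKa₁ + pKa₂) = ½(2.09 + 7.13) = 4.61.

pH = 4.61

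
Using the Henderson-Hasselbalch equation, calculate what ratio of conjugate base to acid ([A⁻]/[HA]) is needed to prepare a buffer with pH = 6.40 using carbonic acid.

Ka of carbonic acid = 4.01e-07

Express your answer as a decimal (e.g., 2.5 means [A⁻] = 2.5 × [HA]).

pKa = -log(4.01e-07) = 6.3969. pH = pKa + log([A⁻]/[HA]), so log([A⁻]/[HA]) = pH − pKa = 6.40 − 6.3969 = 0.0031. [A⁻]/[HA] = 10^(0.0031) = 1.01

[A⁻]/[HA] = 1.01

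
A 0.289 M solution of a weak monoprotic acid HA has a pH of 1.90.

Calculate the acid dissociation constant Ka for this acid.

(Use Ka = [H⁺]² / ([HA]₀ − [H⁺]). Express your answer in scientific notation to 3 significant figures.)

[H⁺] = 10^(−pH) = 10^(−1.90) = 1.259e-02 M. For HA ⇌ H⁺ + A⁻, Ka = [H⁺][A⁻]/[HA] = [H⁺]² / ([HA]₀ − [H⁺]) = (1.259e-02)² / (0.289 − 1.259e-02) = 5.73e-04.

K_a = 5.73e-04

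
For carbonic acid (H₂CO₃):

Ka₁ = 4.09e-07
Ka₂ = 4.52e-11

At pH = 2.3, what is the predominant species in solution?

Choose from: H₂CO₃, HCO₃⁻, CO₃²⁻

pKa₁ = 6.39, pKa₂ = 10.34. For a polyprotic acid the predominant species crosses at each pKa: below pKa_n the protonated form dominates, above it the deprotonated form does. At pH = 2.3, the predominant species is H₂CO₃.

H₂CO₃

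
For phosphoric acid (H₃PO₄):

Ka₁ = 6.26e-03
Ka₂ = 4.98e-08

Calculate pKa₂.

pKa₂ = -log(Ka₂) = -log(4.98e-08) = 7.30.

pK_{a2} = 7.30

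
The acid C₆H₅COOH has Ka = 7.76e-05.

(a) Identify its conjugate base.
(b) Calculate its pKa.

(a) The conjugate base is formed by removing one H⁺ from C₆H₅COOH, giving C₆H₅COO⁻. (b) pKa = -log(Ka) = -log(7.76e-05) = 4.11.

Conjugate base: C₆H₅COO⁻; pK_a = 4.11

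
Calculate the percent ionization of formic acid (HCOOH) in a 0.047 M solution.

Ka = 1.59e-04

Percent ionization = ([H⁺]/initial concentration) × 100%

Using Ka equilibrium: x² + Ka×x - Ka×C = 0. Solving: [H⁺] = 2.6553e-03. Percent = (2.6553e-03/0.047) × 100

Percent ionization = 5.65%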